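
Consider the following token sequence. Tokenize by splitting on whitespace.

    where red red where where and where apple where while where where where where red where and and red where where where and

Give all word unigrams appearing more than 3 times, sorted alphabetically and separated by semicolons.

and; red; where

Unigram counts meeting the condition (more than 3 times):
  and: 4
  red: 4
  where: 13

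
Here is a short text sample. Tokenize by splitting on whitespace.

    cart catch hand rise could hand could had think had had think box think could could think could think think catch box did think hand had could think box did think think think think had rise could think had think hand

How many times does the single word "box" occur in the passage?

Scanning the 41 tokens for "box":
  position 13: box
  position 22: box
  position 29: box

3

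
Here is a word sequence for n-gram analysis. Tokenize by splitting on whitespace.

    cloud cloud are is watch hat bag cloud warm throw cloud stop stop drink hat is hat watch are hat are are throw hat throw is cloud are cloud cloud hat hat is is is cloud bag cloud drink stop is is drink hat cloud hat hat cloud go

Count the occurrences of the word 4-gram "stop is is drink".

Scanning the 46 overlapping 4-gram windows for "stop is is drink":
  position 40–43: stop is is drink

1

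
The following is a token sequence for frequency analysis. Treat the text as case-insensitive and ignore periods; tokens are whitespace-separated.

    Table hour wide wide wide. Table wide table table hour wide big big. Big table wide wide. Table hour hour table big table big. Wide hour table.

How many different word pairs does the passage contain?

14

27 tokens → 26 bigram windows in total.
Repeated bigrams (each contributes count−1 duplicates):
  table hour: 3
  wide table: 3
  wide wide: 3
  big big: 2
  big table: 2
  hour table: 2
  hour wide: 2
  table big: 2
  … (1 more repeated)
12 duplicate windows → 26 − 12 = 14 distinct.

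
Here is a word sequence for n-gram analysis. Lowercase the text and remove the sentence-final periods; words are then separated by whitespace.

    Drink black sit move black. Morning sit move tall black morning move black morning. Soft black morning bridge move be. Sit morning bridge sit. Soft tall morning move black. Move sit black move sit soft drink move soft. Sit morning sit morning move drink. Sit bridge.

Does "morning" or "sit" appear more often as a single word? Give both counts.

"morning": 8 occurrences
"sit": 9 occurrences

"sit" (9 vs 8)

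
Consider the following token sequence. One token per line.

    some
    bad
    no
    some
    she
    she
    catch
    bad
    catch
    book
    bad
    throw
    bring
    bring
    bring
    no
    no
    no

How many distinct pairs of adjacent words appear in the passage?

15

18 tokens → 17 bigram windows in total.
Repeated bigrams (each contributes count−1 duplicates):
  bring bring: 2
  no no: 2
2 duplicate windows → 17 − 2 = 15 distinct.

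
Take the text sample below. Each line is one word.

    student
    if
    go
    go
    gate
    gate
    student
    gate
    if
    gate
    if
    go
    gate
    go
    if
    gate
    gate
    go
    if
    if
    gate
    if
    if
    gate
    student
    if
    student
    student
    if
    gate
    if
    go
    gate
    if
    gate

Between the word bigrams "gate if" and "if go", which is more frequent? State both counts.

"gate if": 5 occurrences
"if go": 3 occurrences

"gate if" (5 vs 3)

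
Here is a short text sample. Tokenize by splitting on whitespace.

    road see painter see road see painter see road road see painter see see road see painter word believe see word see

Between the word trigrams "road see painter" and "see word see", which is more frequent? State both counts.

"road see painter" (4 vs 1)

"road see painter": 4 occurrences
"see word see": 1 occurrence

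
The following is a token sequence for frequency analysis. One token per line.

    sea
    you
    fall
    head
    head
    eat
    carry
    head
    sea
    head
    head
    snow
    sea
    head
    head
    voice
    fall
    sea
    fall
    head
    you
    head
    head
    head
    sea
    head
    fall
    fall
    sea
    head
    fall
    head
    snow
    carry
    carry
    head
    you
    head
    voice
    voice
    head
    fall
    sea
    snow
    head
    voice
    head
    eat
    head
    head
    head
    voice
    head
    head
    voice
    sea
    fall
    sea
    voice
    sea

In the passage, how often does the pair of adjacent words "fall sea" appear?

Scanning the 59 overlapping bigram windows for "fall sea":
  position 17–18: fall sea
  position 28–29: fall sea
  position 42–43: fall sea
  position 57–58: fall sea

4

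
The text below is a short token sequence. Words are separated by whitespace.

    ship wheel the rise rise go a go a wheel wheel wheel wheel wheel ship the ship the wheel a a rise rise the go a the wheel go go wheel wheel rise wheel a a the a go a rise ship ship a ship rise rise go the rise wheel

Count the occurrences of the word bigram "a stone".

Scanning the 50 overlapping bigram windows for "a stone":
  (none found)

0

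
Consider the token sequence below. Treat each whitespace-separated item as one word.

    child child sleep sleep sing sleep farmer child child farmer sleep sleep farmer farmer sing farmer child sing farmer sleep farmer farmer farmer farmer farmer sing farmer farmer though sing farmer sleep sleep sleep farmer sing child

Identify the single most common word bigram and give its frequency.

"farmer farmer", 6 times

Bigram frequencies (highest first):
  farmer farmer: 6
  sleep sleep: 4
  sleep farmer: 4
  sing farmer: 4
  farmer sleep: 3
  farmer sing: 3
  … (10 more, each ≤ 2)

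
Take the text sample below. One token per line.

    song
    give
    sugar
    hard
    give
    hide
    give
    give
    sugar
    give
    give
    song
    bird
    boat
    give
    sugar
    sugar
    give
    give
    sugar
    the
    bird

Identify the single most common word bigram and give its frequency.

"give sugar", 4 times

Bigram frequencies (highest first):
  give sugar: 4
  give give: 3
  sugar give: 2
  song give: 1
  sugar hard: 1
  hard give: 1
  … (9 more, each ≤ 1)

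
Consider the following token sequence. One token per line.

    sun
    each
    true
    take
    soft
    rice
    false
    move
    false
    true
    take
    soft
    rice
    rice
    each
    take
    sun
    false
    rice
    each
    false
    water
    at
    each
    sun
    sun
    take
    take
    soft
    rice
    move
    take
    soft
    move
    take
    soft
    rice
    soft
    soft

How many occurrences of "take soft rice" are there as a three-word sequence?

Scanning the 37 overlapping trigram windows for "take soft rice":
  position 4–6: take soft rice
  position 11–13: take soft rice
  position 28–30: take soft rice
  position 35–37: take soft rice

4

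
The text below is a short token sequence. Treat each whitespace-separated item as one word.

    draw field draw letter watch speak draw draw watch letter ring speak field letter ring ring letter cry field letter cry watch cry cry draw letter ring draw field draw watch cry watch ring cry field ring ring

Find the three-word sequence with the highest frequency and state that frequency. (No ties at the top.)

Trigram frequencies (highest first):
  draw field draw: 2
  field draw letter: 1
  draw letter watch: 1
  letter watch speak: 1
  watch speak draw: 1
  speak draw draw: 1
  … (29 more, each ≤ 1)

"draw field draw", 2 times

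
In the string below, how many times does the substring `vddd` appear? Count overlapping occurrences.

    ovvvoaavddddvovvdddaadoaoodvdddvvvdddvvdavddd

5

Sliding a length-4 window over the 45 characters (42 positions):
  position 8–11: vddd
  position 16–19: vddd
  position 28–31: vddd
  position 34–37: vddd
  position 42–45: vddd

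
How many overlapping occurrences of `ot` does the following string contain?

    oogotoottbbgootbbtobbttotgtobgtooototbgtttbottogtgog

7

Sliding a length-2 window over the 52 characters (51 positions):
  position 4–5: ot
  position 7–8: ot
  position 14–15: ot
  position 24–25: ot
  position 34–35: ot
  position 36–37: ot
  position 44–45: ot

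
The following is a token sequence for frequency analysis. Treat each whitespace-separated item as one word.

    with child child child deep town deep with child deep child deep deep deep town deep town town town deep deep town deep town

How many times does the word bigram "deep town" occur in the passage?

Scanning the 23 overlapping bigram windows for "deep town":
  position 5–6: deep town
  position 14–15: deep town
  position 16–17: deep town
  position 21–22: deep town
  position 23–24: deep town

5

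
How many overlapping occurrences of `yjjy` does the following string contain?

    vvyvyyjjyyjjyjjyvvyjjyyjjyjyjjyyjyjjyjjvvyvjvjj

7

Sliding a length-4 window over the 47 characters (44 positions):
  position 6–9: yjjy
  position 10–13: yjjy
  position 13–16: yjjy
  position 19–22: yjjy
  position 23–26: yjjy
  position 28–31: yjjy
  position 34–37: yjjy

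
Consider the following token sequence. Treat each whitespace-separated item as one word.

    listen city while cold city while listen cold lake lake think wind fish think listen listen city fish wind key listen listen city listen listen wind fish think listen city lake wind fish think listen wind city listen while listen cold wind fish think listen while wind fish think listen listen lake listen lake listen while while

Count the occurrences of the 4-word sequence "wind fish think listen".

5

Scanning the 54 overlapping 4-gram windows for "wind fish think listen":
  position 12–15: wind fish think listen
  position 26–29: wind fish think listen
  position 32–35: wind fish think listen
  position 42–45: wind fish think listen
  position 47–50: wind fish think listen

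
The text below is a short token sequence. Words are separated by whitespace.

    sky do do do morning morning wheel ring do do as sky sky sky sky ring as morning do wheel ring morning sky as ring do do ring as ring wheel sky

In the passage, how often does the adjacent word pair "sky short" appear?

0

Scanning the 31 overlapping bigram windows for "sky short":
  (none found)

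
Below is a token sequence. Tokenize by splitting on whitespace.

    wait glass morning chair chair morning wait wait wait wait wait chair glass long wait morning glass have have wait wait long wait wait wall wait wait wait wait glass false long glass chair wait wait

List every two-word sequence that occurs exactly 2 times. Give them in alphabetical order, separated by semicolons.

Bigram counts meeting the condition (exactly 2 times):
  long wait: 2
  wait glass: 2

long wait; wait glass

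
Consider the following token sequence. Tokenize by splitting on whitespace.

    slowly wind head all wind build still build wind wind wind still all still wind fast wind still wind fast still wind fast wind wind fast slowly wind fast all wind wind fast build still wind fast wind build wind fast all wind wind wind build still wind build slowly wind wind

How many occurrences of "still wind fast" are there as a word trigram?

Scanning the 50 overlapping trigram windows for "still wind fast":
  position 14–16: still wind fast
  position 18–20: still wind fast
  position 21–23: still wind fast
  position 35–37: still wind fast

4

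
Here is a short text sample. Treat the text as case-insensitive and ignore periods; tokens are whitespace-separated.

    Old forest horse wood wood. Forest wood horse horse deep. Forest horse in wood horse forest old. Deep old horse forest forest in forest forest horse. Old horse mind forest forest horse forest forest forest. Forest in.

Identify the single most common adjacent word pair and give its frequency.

Bigram frequencies (highest first):
  forest forest: 6
  forest horse: 4
  horse forest: 3
  wood horse: 2
  old horse: 2
  forest in: 2
  … (17 more, each ≤ 1)

"forest forest", 6 times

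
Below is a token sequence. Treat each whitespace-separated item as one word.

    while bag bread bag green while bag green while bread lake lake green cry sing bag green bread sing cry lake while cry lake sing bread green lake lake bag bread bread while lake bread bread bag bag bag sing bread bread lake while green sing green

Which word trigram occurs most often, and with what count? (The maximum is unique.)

Trigram frequencies (highest first):
  bag green while: 2
  while bag bread: 1
  bag bread bag: 1
  bread bag green: 1
  green while bag: 1
  while bag green: 1
  … (38 more, each ≤ 1)

"bag green while", 2 times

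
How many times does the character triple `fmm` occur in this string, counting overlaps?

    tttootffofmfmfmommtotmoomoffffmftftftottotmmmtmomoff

Sliding a length-3 window over the 52 characters (50 positions):
  (no match at any position)

0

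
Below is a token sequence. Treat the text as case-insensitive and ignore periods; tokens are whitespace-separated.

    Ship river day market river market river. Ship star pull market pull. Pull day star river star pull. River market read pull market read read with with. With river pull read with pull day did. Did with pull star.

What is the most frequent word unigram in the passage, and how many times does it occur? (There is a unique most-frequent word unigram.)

"pull", 8 times

Unigram frequencies (highest first):
  pull: 8
  river: 6
  market: 5
  with: 5
  star: 4
  read: 4
  … (3 more, each ≤ 3)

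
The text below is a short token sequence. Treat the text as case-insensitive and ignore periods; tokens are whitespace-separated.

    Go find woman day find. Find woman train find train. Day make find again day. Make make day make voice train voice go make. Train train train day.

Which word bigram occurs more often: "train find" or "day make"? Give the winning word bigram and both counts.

"train find": 1 occurrence
"day make": 3 occurrences

"day make" (3 vs 1)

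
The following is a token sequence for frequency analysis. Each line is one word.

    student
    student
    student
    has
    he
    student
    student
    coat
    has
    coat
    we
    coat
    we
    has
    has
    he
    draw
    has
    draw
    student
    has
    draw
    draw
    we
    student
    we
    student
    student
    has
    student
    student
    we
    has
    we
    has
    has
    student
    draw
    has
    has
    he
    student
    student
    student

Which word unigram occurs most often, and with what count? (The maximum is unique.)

"student", 15 times

Unigram frequencies (highest first):
  student: 15
  has: 12
  we: 6
  draw: 5
  he: 3
  coat: 3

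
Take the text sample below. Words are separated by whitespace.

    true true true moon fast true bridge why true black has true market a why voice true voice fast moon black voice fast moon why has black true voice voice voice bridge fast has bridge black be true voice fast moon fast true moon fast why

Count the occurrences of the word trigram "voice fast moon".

Scanning the 44 overlapping trigram windows for "voice fast moon":
  position 18–20: voice fast moon
  position 22–24: voice fast moon
  position 39–41: voice fast moon

3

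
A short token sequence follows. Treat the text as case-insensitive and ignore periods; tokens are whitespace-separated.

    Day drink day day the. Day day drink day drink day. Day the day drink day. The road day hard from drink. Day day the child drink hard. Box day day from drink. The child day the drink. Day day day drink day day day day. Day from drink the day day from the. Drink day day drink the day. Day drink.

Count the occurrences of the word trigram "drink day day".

Scanning the 60 overlapping trigram windows for "drink day day":
  position 2–4: drink day day
  position 10–12: drink day day
  position 22–24: drink day day
  position 38–40: drink day day
  position 42–44: drink day day
  position 55–57: drink day day

6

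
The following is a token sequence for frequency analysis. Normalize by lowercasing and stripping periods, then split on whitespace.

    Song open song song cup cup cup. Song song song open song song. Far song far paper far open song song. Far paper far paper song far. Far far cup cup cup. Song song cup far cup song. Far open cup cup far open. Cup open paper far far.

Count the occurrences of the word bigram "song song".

Scanning the 48 overlapping bigram windows for "song song":
  position 3–4: song song
  position 8–9: song song
  position 9–10: song song
  position 12–13: song song
  position 20–21: song song
  position 33–34: song song

6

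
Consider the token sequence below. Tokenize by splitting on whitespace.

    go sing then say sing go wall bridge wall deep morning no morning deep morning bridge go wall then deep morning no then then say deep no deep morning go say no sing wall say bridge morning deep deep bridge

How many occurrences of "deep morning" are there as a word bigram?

4

Scanning the 39 overlapping bigram windows for "deep morning":
  position 10–11: deep morning
  position 14–15: deep morning
  position 20–21: deep morning
  position 28–29: deep morning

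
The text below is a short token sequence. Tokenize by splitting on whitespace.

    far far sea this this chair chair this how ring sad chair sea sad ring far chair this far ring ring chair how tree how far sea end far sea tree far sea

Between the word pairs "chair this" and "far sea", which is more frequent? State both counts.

"chair this": 2 occurrences
"far sea": 4 occurrences

"far sea" (4 vs 2)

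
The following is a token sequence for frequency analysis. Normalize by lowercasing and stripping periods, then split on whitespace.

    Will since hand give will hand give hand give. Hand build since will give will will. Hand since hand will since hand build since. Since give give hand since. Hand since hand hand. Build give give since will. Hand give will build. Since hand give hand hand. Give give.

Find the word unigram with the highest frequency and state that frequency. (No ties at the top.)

Unigram frequencies (highest first):
  hand: 15
  give: 12
  since: 10
  will: 8
  build: 4

"hand", 15 times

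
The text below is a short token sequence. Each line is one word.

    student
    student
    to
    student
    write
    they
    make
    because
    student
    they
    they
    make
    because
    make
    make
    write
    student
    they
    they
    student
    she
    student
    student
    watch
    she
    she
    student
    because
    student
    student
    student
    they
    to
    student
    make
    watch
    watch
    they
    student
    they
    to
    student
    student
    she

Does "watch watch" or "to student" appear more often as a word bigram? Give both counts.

"watch watch": 1 occurrence
"to student": 3 occurrences

"to student" (3 vs 1)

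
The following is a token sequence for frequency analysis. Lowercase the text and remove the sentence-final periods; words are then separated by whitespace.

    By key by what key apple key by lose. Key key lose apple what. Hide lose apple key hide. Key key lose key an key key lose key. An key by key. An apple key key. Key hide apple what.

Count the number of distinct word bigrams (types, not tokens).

20

40 tokens → 39 bigram windows in total.
Repeated bigrams (each contributes count−1 duplicates):
  key key: 5
  apple key: 3
  key an: 3
  key by: 3
  key lose: 3
  lose key: 3
  an key: 2
  apple what: 2
  … (3 more repeated)
19 duplicate windows → 39 − 19 = 20 distinct.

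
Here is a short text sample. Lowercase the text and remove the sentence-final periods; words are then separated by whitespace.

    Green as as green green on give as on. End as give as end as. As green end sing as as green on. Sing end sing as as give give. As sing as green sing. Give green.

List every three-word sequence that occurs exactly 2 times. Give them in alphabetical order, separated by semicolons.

Trigram counts meeting the condition (exactly 2 times):
  end sing as: 2
  sing as as: 2

end sing as; sing as as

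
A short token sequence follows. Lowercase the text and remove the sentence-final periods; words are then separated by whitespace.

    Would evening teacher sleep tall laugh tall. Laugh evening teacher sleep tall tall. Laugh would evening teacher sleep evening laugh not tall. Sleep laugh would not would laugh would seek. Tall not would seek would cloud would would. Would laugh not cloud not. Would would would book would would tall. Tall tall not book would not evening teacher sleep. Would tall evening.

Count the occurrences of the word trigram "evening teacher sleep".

4

Scanning the 60 overlapping trigram windows for "evening teacher sleep":
  position 2–4: evening teacher sleep
  position 9–11: evening teacher sleep
  position 16–18: evening teacher sleep
  position 57–59: evening teacher sleep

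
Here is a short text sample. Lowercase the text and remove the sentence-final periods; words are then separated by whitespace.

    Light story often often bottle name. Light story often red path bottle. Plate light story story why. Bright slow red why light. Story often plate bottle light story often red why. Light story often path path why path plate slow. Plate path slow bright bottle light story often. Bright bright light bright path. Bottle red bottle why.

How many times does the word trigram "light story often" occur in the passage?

Scanning the 55 overlapping trigram windows for "light story often":
  position 1–3: light story often
  position 7–9: light story often
  position 22–24: light story often
  position 27–29: light story often
  position 32–34: light story often
  position 46–48: light story often

6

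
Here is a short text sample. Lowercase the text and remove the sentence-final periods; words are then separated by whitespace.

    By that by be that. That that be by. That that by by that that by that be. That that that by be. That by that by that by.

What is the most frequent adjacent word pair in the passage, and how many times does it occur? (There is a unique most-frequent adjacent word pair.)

"that by", 7 times

Bigram frequencies (highest first):
  that by: 7
  by that: 6
  that that: 6
  be that: 3
  by be: 2
  that be: 2
  … (2 more, each ≤ 1)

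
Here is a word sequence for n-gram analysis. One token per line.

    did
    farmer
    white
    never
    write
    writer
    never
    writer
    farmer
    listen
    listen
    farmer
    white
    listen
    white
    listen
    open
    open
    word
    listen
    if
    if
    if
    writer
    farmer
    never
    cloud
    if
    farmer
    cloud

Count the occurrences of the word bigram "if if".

2

Scanning the 29 overlapping bigram windows for "if if":
  position 21–22: if if
  position 22–23: if if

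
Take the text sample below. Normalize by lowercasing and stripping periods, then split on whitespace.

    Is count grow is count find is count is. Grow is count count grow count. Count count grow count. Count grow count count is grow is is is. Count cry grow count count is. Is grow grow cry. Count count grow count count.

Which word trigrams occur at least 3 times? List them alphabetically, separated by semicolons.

Trigram counts meeting the condition (at least 3 times):
  count count grow: 4
  count grow count: 4
  grow count count: 5

count count grow; count grow count; grow count count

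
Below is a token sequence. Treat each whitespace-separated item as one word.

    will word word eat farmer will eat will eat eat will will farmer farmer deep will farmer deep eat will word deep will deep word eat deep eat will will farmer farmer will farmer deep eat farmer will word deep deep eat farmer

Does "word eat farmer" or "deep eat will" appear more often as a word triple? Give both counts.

"word eat farmer": 1 occurrence
"deep eat will": 2 occurrences

"deep eat will" (2 vs 1)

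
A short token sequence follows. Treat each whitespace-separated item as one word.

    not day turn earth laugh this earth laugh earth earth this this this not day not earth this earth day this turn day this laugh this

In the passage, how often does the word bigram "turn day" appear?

Scanning the 25 overlapping bigram windows for "turn day":
  position 22–23: turn day

1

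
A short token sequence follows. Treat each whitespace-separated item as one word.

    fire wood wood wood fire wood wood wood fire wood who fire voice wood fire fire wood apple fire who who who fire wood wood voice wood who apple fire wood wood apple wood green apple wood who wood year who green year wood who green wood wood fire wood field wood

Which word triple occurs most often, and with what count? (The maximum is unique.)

Trigram frequencies (highest first):
  fire wood wood: 4
  wood wood fire: 3
  wood fire wood: 3
  wood wood wood: 2
  fire wood who: 1
  wood who fire: 1
  … (36 more, each ≤ 1)

"fire wood wood", 4 times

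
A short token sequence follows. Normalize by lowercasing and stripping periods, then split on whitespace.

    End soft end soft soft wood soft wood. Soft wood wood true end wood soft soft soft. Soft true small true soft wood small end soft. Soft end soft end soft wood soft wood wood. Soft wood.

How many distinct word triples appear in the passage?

37 tokens → 35 trigram windows in total.
Repeated trigrams (each contributes count−1 duplicates):
  wood soft wood: 4
  soft end soft: 3
  soft wood soft: 3
  end soft end: 2
  end soft soft: 2
  soft soft soft: 2
  soft wood wood: 2
11 duplicate windows → 35 − 11 = 24 distinct.

24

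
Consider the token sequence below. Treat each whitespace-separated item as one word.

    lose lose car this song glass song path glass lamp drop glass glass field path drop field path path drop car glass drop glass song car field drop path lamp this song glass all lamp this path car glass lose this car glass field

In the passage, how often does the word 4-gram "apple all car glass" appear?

0

Scanning the 41 overlapping 4-gram windows for "apple all car glass":
  (none found)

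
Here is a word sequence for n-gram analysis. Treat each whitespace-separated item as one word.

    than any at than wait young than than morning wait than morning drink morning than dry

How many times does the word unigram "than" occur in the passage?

Scanning the 16 tokens for "than":
  position 1: than
  position 4: than
  position 7: than
  position 8: than
  position 11: than
  position 15: than

6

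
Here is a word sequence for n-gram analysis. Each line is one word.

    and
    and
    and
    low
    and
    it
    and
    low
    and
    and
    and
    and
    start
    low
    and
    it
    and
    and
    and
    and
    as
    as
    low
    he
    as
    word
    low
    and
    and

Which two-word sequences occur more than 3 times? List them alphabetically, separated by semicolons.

and and; low and

Bigram counts meeting the condition (more than 3 times):
  and and: 9
  low and: 4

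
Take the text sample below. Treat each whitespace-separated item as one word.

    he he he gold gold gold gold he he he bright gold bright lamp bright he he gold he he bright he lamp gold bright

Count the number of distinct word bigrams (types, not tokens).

25 tokens → 24 bigram windows in total.
Repeated bigrams (each contributes count−1 duplicates):
  he he: 6
  gold gold: 3
  bright he: 2
  gold bright: 2
  gold he: 2
  he bright: 2
  he gold: 2
12 duplicate windows → 24 − 12 = 12 distinct.

12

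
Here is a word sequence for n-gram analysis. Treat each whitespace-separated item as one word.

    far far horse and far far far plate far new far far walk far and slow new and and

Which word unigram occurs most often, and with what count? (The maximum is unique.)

Unigram frequencies (highest first):
  far: 9
  and: 4
  new: 2
  horse: 1
  plate: 1
  walk: 1
  … (1 more, each ≤ 1)

"far", 9 times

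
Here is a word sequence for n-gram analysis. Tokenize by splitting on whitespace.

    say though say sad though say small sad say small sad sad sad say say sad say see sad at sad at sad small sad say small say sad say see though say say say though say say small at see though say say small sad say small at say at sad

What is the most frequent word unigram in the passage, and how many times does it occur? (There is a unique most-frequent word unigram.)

"say", 19 times

Unigram frequencies (highest first):
  say: 19
  sad: 13
  small: 7
  though: 5
  at: 5
  see: 3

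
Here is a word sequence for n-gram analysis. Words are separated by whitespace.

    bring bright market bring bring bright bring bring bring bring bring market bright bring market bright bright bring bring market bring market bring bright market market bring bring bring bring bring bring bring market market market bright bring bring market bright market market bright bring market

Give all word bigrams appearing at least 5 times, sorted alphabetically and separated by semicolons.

Bigram counts meeting the condition (at least 5 times):
  bright bring: 5
  bring bring: 13
  bring market: 7
  market bright: 5

bright bring; bring bring; bring market; market bright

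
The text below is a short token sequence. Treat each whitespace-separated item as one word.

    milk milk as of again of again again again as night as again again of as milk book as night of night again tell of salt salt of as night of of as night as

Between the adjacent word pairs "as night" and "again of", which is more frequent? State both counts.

"as night" (4 vs 2)

"as night": 4 occurrences
"again of": 2 occurrences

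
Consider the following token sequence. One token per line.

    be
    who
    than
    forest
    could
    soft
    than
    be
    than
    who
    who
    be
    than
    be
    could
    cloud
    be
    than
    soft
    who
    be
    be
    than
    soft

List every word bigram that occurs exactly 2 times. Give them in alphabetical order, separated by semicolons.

than be; than soft; who be

Bigram counts meeting the condition (exactly 2 times):
  than be: 2
  than soft: 2
  who be: 2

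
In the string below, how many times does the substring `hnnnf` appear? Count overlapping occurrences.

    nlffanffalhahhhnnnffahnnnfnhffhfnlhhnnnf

3

Sliding a length-5 window over the 40 characters (36 positions):
  position 15–19: hnnnf
  position 22–26: hnnnf
  position 36–40: hnnnf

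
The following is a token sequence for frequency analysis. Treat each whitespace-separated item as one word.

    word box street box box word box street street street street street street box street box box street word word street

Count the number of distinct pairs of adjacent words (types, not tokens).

21 tokens → 20 bigram windows in total.
Repeated bigrams (each contributes count−1 duplicates):
  street street: 5
  box street: 4
  street box: 3
  box box: 2
  word box: 2
11 duplicate windows → 20 − 11 = 9 distinct.

9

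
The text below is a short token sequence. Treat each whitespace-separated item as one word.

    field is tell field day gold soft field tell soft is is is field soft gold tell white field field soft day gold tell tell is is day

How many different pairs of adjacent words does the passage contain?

28 tokens → 27 bigram windows in total.
Repeated bigrams (each contributes count−1 duplicates):
  is is: 3
  day gold: 2
  field soft: 2
  gold tell: 2
5 duplicate windows → 27 − 5 = 22 distinct.

22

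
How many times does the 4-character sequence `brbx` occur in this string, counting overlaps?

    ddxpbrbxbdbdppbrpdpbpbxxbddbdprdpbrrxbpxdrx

Sliding a length-4 window over the 43 characters (40 positions):
  position 5–8: brbx

1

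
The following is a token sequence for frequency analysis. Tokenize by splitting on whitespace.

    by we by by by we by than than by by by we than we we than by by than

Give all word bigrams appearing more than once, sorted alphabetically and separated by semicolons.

Bigram counts meeting the condition (more than once):
  by by: 5
  by than: 2
  by we: 3
  than by: 2
  we by: 2
  we than: 2

by by; by than; by we; than by; we by; we than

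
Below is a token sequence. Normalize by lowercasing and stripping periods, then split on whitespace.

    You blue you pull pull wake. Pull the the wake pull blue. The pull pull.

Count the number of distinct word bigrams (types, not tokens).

12

15 tokens → 14 bigram windows in total.
Repeated bigrams (each contributes count−1 duplicates):
  pull pull: 2
  wake pull: 2
2 duplicate windows → 14 − 2 = 12 distinct.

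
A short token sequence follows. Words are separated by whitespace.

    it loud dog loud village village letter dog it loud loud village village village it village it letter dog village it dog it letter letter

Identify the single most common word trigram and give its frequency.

"loud village village", 2 times

Trigram frequencies (highest first):
  loud village village: 2
  it loud dog: 1
  loud dog loud: 1
  dog loud village: 1
  village village letter: 1
  village letter dog: 1
  … (16 more, each ≤ 1)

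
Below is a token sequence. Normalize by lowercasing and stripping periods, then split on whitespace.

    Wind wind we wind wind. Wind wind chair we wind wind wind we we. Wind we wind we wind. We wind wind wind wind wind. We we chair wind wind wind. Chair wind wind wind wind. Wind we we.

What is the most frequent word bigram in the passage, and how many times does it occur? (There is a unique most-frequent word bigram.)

Bigram frequencies (highest first):
  wind wind: 16
  wind we: 7
  we wind: 6
  we we: 3
  wind chair: 2
  chair wind: 2
  … (2 more, each ≤ 1)

"wind wind", 16 times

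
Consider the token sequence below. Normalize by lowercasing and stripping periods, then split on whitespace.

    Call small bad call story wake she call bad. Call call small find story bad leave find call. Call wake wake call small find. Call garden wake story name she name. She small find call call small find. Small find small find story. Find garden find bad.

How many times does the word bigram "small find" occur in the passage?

Scanning the 46 overlapping bigram windows for "small find":
  position 12–13: small find
  position 23–24: small find
  position 33–34: small find
  position 37–38: small find
  position 39–40: small find
  position 41–42: small find

6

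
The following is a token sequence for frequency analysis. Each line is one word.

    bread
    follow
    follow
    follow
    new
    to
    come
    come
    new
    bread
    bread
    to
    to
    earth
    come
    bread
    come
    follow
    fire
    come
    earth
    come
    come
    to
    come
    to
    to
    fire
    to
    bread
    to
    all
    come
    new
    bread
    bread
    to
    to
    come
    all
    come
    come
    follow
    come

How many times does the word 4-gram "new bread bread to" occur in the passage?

2

Scanning the 41 overlapping 4-gram windows for "new bread bread to":
  position 9–12: new bread bread to
  position 34–37: new bread bread to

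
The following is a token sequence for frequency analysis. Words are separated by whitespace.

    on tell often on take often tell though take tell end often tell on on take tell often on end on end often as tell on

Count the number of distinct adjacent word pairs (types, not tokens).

17

26 tokens → 25 bigram windows in total.
Repeated bigrams (each contributes count−1 duplicates):
  end often: 2
  often on: 2
  often tell: 2
  on end: 2
  on take: 2
  take tell: 2
  tell often: 2
  tell on: 2
8 duplicate windows → 25 − 8 = 17 distinct.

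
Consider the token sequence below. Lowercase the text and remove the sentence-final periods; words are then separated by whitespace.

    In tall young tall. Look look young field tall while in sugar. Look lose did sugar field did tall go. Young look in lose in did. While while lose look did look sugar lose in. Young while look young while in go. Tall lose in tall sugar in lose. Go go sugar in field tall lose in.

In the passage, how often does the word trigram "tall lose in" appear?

Scanning the 55 overlapping trigram windows for "tall lose in":
  position 43–45: tall lose in
  position 55–57: tall lose in

2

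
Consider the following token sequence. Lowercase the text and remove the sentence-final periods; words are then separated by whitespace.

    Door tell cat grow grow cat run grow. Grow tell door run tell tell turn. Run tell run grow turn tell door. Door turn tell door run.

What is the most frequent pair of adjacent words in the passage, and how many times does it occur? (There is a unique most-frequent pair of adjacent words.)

Bigram frequencies (highest first):
  tell door: 3
  grow grow: 2
  run grow: 2
  door run: 2
  run tell: 2
  turn tell: 2
  … (13 more, each ≤ 1)

"tell door", 3 times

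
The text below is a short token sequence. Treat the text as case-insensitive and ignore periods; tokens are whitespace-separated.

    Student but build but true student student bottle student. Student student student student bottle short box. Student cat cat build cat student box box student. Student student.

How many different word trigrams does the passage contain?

27 tokens → 25 trigram windows in total.
Repeated trigrams (each contributes count−1 duplicates):
  student student student: 4
  student student bottle: 2
4 duplicate windows → 25 − 4 = 21 distinct.

21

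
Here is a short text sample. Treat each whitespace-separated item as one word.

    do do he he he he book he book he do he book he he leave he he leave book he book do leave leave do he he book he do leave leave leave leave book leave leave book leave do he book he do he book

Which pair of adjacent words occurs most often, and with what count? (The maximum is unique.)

Bigram frequencies (highest first):
  he book: 7
  he he: 6
  book he: 6
  do he: 5
  leave leave: 5
  he do: 3
  … (8 more, each ≤ 3)

"he book", 7 times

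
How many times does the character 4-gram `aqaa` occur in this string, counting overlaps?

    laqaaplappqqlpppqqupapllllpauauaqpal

1

Sliding a length-4 window over the 36 characters (33 positions):
  position 2–5: aqaa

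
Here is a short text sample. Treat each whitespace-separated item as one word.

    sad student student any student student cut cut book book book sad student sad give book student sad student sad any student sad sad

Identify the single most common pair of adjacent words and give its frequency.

"student sad", 4 times

Bigram frequencies (highest first):
  student sad: 4
  sad student: 3
  student student: 2
  any student: 2
  book book: 2
  student any: 1
  … (9 more, each ≤ 1)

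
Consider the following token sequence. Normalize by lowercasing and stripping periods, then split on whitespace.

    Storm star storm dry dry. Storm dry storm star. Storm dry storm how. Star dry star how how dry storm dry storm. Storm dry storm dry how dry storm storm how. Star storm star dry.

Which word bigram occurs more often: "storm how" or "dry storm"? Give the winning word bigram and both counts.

"storm how": 2 occurrences
"dry storm": 7 occurrences

"dry storm" (7 vs 2)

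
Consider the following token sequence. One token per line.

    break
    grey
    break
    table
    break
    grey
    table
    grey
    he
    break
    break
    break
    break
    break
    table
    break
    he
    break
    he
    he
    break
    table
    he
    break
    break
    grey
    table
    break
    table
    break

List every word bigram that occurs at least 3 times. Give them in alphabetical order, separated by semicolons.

break break; break grey; break table; he break; table break

Bigram counts meeting the condition (at least 3 times):
  break break: 5
  break grey: 3
  break table: 4
  he break: 4
  table break: 4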